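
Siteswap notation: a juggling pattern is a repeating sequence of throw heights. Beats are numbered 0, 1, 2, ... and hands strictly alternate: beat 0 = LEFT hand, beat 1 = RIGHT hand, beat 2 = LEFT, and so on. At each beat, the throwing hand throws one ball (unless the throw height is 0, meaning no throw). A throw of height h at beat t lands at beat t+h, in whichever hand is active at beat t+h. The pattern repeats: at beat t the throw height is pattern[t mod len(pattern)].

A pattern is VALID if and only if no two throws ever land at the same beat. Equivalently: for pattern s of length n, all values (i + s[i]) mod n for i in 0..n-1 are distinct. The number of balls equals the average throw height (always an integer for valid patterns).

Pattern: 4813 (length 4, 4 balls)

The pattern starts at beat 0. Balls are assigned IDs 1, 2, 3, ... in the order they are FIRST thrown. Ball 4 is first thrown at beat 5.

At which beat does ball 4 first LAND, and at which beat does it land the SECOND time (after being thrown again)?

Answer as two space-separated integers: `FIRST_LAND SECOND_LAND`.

Beat 0 (L): throw ball1 h=4 -> lands@4:L; in-air after throw: [b1@4:L]
Beat 1 (R): throw ball2 h=8 -> lands@9:R; in-air after throw: [b1@4:L b2@9:R]
Beat 2 (L): throw ball3 h=1 -> lands@3:R; in-air after throw: [b3@3:R b1@4:L b2@9:R]
Beat 3 (R): throw ball3 h=3 -> lands@6:L; in-air after throw: [b1@4:L b3@6:L b2@9:R]
Beat 4 (L): throw ball1 h=4 -> lands@8:L; in-air after throw: [b3@6:L b1@8:L b2@9:R]
Beat 5 (R): throw ball4 h=8 -> lands@13:R; in-air after throw: [b3@6:L b1@8:L b2@9:R b4@13:R]
Beat 6 (L): throw ball3 h=1 -> lands@7:R; in-air after throw: [b3@7:R b1@8:L b2@9:R b4@13:R]
Beat 7 (R): throw ball3 h=3 -> lands@10:L; in-air after throw: [b1@8:L b2@9:R b3@10:L b4@13:R]
Beat 8 (L): throw ball1 h=4 -> lands@12:L; in-air after throw: [b2@9:R b3@10:L b1@12:L b4@13:R]
Beat 9 (R): throw ball2 h=8 -> lands@17:R; in-air after throw: [b3@10:L b1@12:L b4@13:R b2@17:R]
Beat 10 (L): throw ball3 h=1 -> lands@11:R; in-air after throw: [b3@11:R b1@12:L b4@13:R b2@17:R]
Beat 11 (R): throw ball3 h=3 -> lands@14:L; in-air after throw: [b1@12:L b4@13:R b3@14:L b2@17:R]
Beat 12 (L): throw ball1 h=4 -> lands@16:L; in-air after throw: [b4@13:R b3@14:L b1@16:L b2@17:R]
Beat 13 (R): throw ball4 h=8 -> lands@21:R; in-air after throw: [b3@14:L b1@16:L b2@17:R b4@21:R]
Beat 14 (L): throw ball3 h=1 -> lands@15:R; in-air after throw: [b3@15:R b1@16:L b2@17:R b4@21:R]
Beat 15 (R): throw ball3 h=3 -> lands@18:L; in-air after throw: [b1@16:L b2@17:R b3@18:L b4@21:R]
Beat 16 (L): throw ball1 h=4 -> lands@20:L; in-air after throw: [b2@17:R b3@18:L b1@20:L b4@21:R]
Beat 17 (R): throw ball2 h=8 -> lands@25:R; in-air after throw: [b3@18:L b1@20:L b4@21:R b2@25:R]
Beat 18 (L): throw ball3 h=1 -> lands@19:R; in-air after throw: [b3@19:R b1@20:L b4@21:R b2@25:R]
Beat 19 (R): throw ball3 h=3 -> lands@22:L; in-air after throw: [b1@20:L b4@21:R b3@22:L b2@25:R]
Beat 20 (L): throw ball1 h=4 -> lands@24:L; in-air after throw: [b4@21:R b3@22:L b1@24:L b2@25:R]
Ball 4: thrown@5 h=8 -> first land @13; rethrown@13 h=8 -> second land @21

Answer: 13 21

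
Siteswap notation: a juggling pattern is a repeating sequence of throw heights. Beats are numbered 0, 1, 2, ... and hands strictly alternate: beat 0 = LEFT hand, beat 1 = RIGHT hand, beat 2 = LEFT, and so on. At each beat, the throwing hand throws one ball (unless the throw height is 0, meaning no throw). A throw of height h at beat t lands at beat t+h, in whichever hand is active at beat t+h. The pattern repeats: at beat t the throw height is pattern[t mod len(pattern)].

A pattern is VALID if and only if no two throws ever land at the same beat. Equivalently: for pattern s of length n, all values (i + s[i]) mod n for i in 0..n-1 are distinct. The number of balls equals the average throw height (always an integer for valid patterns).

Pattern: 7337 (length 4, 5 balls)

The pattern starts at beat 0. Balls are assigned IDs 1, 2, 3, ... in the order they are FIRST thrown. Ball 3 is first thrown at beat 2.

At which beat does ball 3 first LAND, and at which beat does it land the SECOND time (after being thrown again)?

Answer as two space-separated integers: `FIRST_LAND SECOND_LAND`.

Answer: 5 8

Derivation:
Beat 0 (L): throw ball1 h=7 -> lands@7:R; in-air after throw: [b1@7:R]
Beat 1 (R): throw ball2 h=3 -> lands@4:L; in-air after throw: [b2@4:L b1@7:R]
Beat 2 (L): throw ball3 h=3 -> lands@5:R; in-air after throw: [b2@4:L b3@5:R b1@7:R]
Beat 3 (R): throw ball4 h=7 -> lands@10:L; in-air after throw: [b2@4:L b3@5:R b1@7:R b4@10:L]
Beat 4 (L): throw ball2 h=7 -> lands@11:R; in-air after throw: [b3@5:R b1@7:R b4@10:L b2@11:R]
Beat 5 (R): throw ball3 h=3 -> lands@8:L; in-air after throw: [b1@7:R b3@8:L b4@10:L b2@11:R]
Beat 6 (L): throw ball5 h=3 -> lands@9:R; in-air after throw: [b1@7:R b3@8:L b5@9:R b4@10:L b2@11:R]
Beat 7 (R): throw ball1 h=7 -> lands@14:L; in-air after throw: [b3@8:L b5@9:R b4@10:L b2@11:R b1@14:L]
Beat 8 (L): throw ball3 h=7 -> lands@15:R; in-air after throw: [b5@9:R b4@10:L b2@11:R b1@14:L b3@15:R]
Ball 3: thrown@2 h=3 -> first land @5; rethrown@5 h=3 -> second land @8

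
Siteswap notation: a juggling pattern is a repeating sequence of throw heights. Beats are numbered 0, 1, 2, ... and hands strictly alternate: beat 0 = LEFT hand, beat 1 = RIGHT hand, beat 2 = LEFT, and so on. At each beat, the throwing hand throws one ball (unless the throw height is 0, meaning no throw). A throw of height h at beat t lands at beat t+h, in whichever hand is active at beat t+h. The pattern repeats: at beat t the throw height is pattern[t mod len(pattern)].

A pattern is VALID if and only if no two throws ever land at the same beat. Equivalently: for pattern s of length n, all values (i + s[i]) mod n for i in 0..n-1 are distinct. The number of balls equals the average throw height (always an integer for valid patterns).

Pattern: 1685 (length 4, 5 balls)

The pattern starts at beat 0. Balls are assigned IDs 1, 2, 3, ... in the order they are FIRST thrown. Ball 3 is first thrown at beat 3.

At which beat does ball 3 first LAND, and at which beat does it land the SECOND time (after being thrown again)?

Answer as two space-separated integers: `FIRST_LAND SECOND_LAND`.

Answer: 8 9

Derivation:
Beat 0 (L): throw ball1 h=1 -> lands@1:R; in-air after throw: [b1@1:R]
Beat 1 (R): throw ball1 h=6 -> lands@7:R; in-air after throw: [b1@7:R]
Beat 2 (L): throw ball2 h=8 -> lands@10:L; in-air after throw: [b1@7:R b2@10:L]
Beat 3 (R): throw ball3 h=5 -> lands@8:L; in-air after throw: [b1@7:R b3@8:L b2@10:L]
Beat 4 (L): throw ball4 h=1 -> lands@5:R; in-air after throw: [b4@5:R b1@7:R b3@8:L b2@10:L]
Beat 5 (R): throw ball4 h=6 -> lands@11:R; in-air after throw: [b1@7:R b3@8:L b2@10:L b4@11:R]
Beat 6 (L): throw ball5 h=8 -> lands@14:L; in-air after throw: [b1@7:R b3@8:L b2@10:L b4@11:R b5@14:L]
Beat 7 (R): throw ball1 h=5 -> lands@12:L; in-air after throw: [b3@8:L b2@10:L b4@11:R b1@12:L b5@14:L]
Beat 8 (L): throw ball3 h=1 -> lands@9:R; in-air after throw: [b3@9:R b2@10:L b4@11:R b1@12:L b5@14:L]
Beat 9 (R): throw ball3 h=6 -> lands@15:R; in-air after throw: [b2@10:L b4@11:R b1@12:L b5@14:L b3@15:R]
Ball 3: thrown@3 h=5 -> first land @8; rethrown@8 h=1 -> second land @9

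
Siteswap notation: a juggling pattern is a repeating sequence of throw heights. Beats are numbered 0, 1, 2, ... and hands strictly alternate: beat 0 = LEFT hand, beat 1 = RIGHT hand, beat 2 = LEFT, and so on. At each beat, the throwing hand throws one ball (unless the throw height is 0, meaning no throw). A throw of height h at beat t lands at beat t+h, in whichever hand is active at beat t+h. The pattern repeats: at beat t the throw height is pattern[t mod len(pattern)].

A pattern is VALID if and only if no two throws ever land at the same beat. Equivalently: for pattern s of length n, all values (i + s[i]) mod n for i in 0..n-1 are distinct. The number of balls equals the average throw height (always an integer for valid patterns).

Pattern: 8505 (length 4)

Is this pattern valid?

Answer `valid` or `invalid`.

i=0: (i + s[i]) mod n = (0 + 8) mod 4 = 0
i=1: (i + s[i]) mod n = (1 + 5) mod 4 = 2
i=2: (i + s[i]) mod n = (2 + 0) mod 4 = 2
i=3: (i + s[i]) mod n = (3 + 5) mod 4 = 0
Residues: [0, 2, 2, 0], distinct: False

Answer: invalid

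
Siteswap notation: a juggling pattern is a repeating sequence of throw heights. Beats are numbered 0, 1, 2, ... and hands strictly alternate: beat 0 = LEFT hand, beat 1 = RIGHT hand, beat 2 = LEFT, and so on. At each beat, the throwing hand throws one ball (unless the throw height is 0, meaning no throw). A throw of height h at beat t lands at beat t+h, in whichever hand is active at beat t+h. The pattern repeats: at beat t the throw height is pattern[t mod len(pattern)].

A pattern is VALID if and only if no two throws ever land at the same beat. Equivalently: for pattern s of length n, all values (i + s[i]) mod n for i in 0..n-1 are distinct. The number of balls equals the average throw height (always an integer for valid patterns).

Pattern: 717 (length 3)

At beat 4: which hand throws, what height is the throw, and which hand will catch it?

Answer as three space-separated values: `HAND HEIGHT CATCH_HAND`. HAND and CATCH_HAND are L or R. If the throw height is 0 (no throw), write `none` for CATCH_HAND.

Beat 4: 4 mod 2 = 0, so hand = L
Throw height = pattern[4 mod 3] = pattern[1] = 1
Lands at beat 4+1=5, 5 mod 2 = 1, so catch hand = R

Answer: L 1 R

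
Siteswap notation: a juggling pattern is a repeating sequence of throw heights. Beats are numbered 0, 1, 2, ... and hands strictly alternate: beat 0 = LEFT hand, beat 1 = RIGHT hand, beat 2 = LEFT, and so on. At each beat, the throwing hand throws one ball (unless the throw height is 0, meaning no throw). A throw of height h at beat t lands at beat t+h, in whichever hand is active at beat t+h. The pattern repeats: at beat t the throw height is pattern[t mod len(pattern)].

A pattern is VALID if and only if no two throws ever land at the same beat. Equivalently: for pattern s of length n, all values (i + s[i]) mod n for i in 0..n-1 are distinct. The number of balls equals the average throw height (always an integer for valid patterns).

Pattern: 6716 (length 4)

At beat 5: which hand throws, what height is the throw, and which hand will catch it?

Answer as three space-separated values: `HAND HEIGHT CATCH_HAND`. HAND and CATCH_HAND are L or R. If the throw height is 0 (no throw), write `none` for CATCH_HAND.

Beat 5: 5 mod 2 = 1, so hand = R
Throw height = pattern[5 mod 4] = pattern[1] = 7
Lands at beat 5+7=12, 12 mod 2 = 0, so catch hand = L

Answer: R 7 L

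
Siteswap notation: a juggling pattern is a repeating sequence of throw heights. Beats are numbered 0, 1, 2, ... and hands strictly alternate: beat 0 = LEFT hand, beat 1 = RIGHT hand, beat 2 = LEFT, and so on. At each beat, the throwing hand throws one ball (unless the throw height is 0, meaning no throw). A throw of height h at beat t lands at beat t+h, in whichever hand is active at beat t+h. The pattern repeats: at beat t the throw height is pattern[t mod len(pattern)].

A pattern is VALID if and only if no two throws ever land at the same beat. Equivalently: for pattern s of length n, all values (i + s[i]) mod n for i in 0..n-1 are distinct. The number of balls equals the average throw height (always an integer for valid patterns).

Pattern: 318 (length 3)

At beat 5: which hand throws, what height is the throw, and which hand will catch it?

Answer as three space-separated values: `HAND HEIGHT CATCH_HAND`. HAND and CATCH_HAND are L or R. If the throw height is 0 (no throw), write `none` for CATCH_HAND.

Beat 5: 5 mod 2 = 1, so hand = R
Throw height = pattern[5 mod 3] = pattern[2] = 8
Lands at beat 5+8=13, 13 mod 2 = 1, so catch hand = R

Answer: R 8 R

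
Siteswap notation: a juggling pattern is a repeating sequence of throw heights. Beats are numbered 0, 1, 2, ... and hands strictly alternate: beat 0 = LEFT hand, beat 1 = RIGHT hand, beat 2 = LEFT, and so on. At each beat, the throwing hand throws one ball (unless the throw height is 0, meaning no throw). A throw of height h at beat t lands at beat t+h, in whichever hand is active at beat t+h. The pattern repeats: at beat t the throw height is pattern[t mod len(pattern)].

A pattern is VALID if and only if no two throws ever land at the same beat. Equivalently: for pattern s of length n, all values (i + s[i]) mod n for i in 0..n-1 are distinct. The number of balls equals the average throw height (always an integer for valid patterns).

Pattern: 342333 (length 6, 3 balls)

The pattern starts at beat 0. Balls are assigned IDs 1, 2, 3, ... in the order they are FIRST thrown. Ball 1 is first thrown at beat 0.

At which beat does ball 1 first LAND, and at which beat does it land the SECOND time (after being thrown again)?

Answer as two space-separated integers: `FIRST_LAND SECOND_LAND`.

Beat 0 (L): throw ball1 h=3 -> lands@3:R; in-air after throw: [b1@3:R]
Beat 1 (R): throw ball2 h=4 -> lands@5:R; in-air after throw: [b1@3:R b2@5:R]
Beat 2 (L): throw ball3 h=2 -> lands@4:L; in-air after throw: [b1@3:R b3@4:L b2@5:R]
Beat 3 (R): throw ball1 h=3 -> lands@6:L; in-air after throw: [b3@4:L b2@5:R b1@6:L]
Beat 4 (L): throw ball3 h=3 -> lands@7:R; in-air after throw: [b2@5:R b1@6:L b3@7:R]
Beat 5 (R): throw ball2 h=3 -> lands@8:L; in-air after throw: [b1@6:L b3@7:R b2@8:L]
Beat 6 (L): throw ball1 h=3 -> lands@9:R; in-air after throw: [b3@7:R b2@8:L b1@9:R]
Ball 1: thrown@0 h=3 -> first land @3; rethrown@3 h=3 -> second land @6

Answer: 3 6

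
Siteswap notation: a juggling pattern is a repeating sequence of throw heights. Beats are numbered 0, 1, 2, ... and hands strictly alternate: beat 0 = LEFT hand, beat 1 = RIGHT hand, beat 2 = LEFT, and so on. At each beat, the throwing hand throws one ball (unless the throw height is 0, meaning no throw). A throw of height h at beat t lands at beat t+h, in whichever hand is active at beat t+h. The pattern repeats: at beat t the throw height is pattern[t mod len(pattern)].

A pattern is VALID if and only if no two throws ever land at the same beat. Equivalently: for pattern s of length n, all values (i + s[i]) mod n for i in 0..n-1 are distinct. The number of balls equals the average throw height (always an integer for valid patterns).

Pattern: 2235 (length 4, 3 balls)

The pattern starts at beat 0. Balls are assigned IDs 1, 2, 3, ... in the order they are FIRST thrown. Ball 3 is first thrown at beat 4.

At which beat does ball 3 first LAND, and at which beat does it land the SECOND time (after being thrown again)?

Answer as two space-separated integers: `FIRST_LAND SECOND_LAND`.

Beat 0 (L): throw ball1 h=2 -> lands@2:L; in-air after throw: [b1@2:L]
Beat 1 (R): throw ball2 h=2 -> lands@3:R; in-air after throw: [b1@2:L b2@3:R]
Beat 2 (L): throw ball1 h=3 -> lands@5:R; in-air after throw: [b2@3:R b1@5:R]
Beat 3 (R): throw ball2 h=5 -> lands@8:L; in-air after throw: [b1@5:R b2@8:L]
Beat 4 (L): throw ball3 h=2 -> lands@6:L; in-air after throw: [b1@5:R b3@6:L b2@8:L]
Beat 5 (R): throw ball1 h=2 -> lands@7:R; in-air after throw: [b3@6:L b1@7:R b2@8:L]
Beat 6 (L): throw ball3 h=3 -> lands@9:R; in-air after throw: [b1@7:R b2@8:L b3@9:R]
Beat 7 (R): throw ball1 h=5 -> lands@12:L; in-air after throw: [b2@8:L b3@9:R b1@12:L]
Beat 8 (L): throw ball2 h=2 -> lands@10:L; in-air after throw: [b3@9:R b2@10:L b1@12:L]
Beat 9 (R): throw ball3 h=2 -> lands@11:R; in-air after throw: [b2@10:L b3@11:R b1@12:L]
Ball 3: thrown@4 h=2 -> first land @6; rethrown@6 h=3 -> second land @9

Answer: 6 9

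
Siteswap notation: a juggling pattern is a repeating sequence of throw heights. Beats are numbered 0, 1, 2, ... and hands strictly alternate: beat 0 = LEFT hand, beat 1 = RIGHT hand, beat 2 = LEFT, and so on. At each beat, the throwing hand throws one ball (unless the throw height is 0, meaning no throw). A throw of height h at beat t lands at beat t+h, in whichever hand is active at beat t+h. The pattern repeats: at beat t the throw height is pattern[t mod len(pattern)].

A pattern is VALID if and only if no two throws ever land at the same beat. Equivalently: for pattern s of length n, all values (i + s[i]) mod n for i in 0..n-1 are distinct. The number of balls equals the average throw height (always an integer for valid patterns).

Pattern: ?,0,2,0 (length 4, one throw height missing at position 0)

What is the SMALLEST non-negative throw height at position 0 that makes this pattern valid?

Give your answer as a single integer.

Answer: 2

Derivation:
i=0: s[i]=? (unknown)
i=1: (1 + 0) mod 4 = 1
i=2: (2 + 2) mod 4 = 0
i=3: (3 + 0) mod 4 = 3
Known residues: [0, 1, 3]; need a permutation of 0..3, so missing residue r = 2
Need (0 + s) mod 4 = 2; smallest s = (2 - 0) mod 4 = 2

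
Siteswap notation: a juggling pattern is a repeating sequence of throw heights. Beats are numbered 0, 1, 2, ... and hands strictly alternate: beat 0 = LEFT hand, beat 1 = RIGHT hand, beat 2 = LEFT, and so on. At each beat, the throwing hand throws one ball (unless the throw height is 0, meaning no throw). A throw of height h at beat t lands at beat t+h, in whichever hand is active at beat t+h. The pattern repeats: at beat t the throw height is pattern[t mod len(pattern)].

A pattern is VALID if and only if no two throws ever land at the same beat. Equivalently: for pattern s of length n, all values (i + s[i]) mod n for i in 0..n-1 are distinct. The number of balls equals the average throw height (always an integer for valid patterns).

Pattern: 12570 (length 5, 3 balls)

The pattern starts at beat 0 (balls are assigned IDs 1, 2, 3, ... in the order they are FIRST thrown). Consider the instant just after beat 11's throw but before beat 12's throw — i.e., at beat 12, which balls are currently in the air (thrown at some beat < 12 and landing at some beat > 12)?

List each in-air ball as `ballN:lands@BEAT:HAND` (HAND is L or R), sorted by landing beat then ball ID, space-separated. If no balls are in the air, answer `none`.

Answer: ball1:lands@13:R ball3:lands@15:R

Derivation:
Beat 0 (L): throw ball1 h=1 -> lands@1:R; in-air after throw: [b1@1:R]
Beat 1 (R): throw ball1 h=2 -> lands@3:R; in-air after throw: [b1@3:R]
Beat 2 (L): throw ball2 h=5 -> lands@7:R; in-air after throw: [b1@3:R b2@7:R]
Beat 3 (R): throw ball1 h=7 -> lands@10:L; in-air after throw: [b2@7:R b1@10:L]
Beat 5 (R): throw ball3 h=1 -> lands@6:L; in-air after throw: [b3@6:L b2@7:R b1@10:L]
Beat 6 (L): throw ball3 h=2 -> lands@8:L; in-air after throw: [b2@7:R b3@8:L b1@10:L]
Beat 7 (R): throw ball2 h=5 -> lands@12:L; in-air after throw: [b3@8:L b1@10:L b2@12:L]
Beat 8 (L): throw ball3 h=7 -> lands@15:R; in-air after throw: [b1@10:L b2@12:L b3@15:R]
Beat 10 (L): throw ball1 h=1 -> lands@11:R; in-air after throw: [b1@11:R b2@12:L b3@15:R]
Beat 11 (R): throw ball1 h=2 -> lands@13:R; in-air after throw: [b2@12:L b1@13:R b3@15:R]
Beat 12 (L): throw ball2 h=5 -> lands@17:R; in-air after throw: [b1@13:R b3@15:R b2@17:R]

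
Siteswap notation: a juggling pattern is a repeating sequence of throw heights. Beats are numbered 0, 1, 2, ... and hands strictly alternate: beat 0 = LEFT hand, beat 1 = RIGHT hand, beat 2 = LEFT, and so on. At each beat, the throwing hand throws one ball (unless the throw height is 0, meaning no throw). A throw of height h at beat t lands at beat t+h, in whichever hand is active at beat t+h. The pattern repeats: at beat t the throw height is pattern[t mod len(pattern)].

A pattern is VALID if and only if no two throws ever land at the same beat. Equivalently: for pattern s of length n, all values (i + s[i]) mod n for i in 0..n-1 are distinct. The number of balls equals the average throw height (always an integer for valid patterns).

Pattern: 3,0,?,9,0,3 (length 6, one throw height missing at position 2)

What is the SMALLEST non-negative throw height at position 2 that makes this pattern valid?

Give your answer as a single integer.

i=0: (0 + 3) mod 6 = 3
i=1: (1 + 0) mod 6 = 1
i=2: s[i]=? (unknown)
i=3: (3 + 9) mod 6 = 0
i=4: (4 + 0) mod 6 = 4
i=5: (5 + 3) mod 6 = 2
Known residues: [0, 1, 2, 3, 4]; need a permutation of 0..5, so missing residue r = 5
Need (2 + s) mod 6 = 5; smallest s = (5 - 2) mod 6 = 3

Answer: 3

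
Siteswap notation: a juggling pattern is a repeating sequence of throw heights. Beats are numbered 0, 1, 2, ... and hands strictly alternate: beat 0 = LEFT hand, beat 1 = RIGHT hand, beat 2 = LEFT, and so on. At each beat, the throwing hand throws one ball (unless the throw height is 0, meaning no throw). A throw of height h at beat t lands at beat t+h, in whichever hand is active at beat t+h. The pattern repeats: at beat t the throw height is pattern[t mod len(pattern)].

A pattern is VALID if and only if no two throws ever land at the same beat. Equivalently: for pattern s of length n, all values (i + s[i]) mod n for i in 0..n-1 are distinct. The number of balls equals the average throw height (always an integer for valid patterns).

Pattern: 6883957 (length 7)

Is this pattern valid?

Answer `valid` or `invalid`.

i=0: (i + s[i]) mod n = (0 + 6) mod 7 = 6
i=1: (i + s[i]) mod n = (1 + 8) mod 7 = 2
i=2: (i + s[i]) mod n = (2 + 8) mod 7 = 3
i=3: (i + s[i]) mod n = (3 + 3) mod 7 = 6
i=4: (i + s[i]) mod n = (4 + 9) mod 7 = 6
i=5: (i + s[i]) mod n = (5 + 5) mod 7 = 3
i=6: (i + s[i]) mod n = (6 + 7) mod 7 = 6
Residues: [6, 2, 3, 6, 6, 3, 6], distinct: False

Answer: invalid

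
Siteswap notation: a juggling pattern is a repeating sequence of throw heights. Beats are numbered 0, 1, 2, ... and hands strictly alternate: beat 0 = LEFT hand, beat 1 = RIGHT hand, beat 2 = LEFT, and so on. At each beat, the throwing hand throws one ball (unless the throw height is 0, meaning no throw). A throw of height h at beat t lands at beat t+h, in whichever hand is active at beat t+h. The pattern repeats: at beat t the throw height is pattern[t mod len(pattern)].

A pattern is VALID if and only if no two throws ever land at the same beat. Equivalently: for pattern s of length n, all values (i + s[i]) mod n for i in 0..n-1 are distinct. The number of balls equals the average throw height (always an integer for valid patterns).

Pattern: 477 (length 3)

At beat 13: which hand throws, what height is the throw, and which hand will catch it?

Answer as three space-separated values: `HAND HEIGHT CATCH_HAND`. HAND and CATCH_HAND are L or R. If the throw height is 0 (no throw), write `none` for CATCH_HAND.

Answer: R 7 L

Derivation:
Beat 13: 13 mod 2 = 1, so hand = R
Throw height = pattern[13 mod 3] = pattern[1] = 7
Lands at beat 13+7=20, 20 mod 2 = 0, so catch hand = L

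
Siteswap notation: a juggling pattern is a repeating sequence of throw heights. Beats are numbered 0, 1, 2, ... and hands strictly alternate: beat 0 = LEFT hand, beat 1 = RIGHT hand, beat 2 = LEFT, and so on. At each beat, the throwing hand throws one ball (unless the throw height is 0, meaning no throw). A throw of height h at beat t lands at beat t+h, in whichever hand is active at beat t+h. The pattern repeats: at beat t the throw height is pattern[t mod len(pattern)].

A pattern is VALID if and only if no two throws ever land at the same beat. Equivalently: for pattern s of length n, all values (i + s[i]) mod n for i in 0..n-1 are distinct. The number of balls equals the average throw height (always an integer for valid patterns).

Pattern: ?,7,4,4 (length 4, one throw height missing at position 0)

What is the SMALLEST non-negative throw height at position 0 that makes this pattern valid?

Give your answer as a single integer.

Answer: 1

Derivation:
i=0: s[i]=? (unknown)
i=1: (1 + 7) mod 4 = 0
i=2: (2 + 4) mod 4 = 2
i=3: (3 + 4) mod 4 = 3
Known residues: [0, 2, 3]; need a permutation of 0..3, so missing residue r = 1
Need (0 + s) mod 4 = 1; smallest s = (1 - 0) mod 4 = 1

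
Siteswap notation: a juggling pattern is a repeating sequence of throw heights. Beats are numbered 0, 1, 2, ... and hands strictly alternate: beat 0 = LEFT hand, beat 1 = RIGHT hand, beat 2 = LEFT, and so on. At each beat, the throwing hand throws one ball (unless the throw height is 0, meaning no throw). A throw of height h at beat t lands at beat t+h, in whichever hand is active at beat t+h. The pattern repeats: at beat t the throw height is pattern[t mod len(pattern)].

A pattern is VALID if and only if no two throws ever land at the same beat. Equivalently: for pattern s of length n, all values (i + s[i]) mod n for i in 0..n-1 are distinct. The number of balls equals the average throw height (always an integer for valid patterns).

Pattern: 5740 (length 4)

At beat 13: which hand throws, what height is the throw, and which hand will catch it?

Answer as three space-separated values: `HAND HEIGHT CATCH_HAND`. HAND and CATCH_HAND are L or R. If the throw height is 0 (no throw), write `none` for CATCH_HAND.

Beat 13: 13 mod 2 = 1, so hand = R
Throw height = pattern[13 mod 4] = pattern[1] = 7
Lands at beat 13+7=20, 20 mod 2 = 0, so catch hand = L

Answer: R 7 L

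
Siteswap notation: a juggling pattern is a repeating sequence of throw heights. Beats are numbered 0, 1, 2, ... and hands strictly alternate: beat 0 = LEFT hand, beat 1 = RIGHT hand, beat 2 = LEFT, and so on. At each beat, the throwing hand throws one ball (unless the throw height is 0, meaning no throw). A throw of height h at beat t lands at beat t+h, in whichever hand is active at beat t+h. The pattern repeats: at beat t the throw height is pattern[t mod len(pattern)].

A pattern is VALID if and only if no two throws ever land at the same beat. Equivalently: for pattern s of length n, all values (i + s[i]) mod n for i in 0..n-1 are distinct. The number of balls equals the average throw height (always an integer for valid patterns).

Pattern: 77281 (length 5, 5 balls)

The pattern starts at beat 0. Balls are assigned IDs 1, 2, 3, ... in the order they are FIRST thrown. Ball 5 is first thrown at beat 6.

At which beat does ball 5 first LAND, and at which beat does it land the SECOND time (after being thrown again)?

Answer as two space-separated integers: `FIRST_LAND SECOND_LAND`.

Beat 0 (L): throw ball1 h=7 -> lands@7:R; in-air after throw: [b1@7:R]
Beat 1 (R): throw ball2 h=7 -> lands@8:L; in-air after throw: [b1@7:R b2@8:L]
Beat 2 (L): throw ball3 h=2 -> lands@4:L; in-air after throw: [b3@4:L b1@7:R b2@8:L]
Beat 3 (R): throw ball4 h=8 -> lands@11:R; in-air after throw: [b3@4:L b1@7:R b2@8:L b4@11:R]
Beat 4 (L): throw ball3 h=1 -> lands@5:R; in-air after throw: [b3@5:R b1@7:R b2@8:L b4@11:R]
Beat 5 (R): throw ball3 h=7 -> lands@12:L; in-air after throw: [b1@7:R b2@8:L b4@11:R b3@12:L]
Beat 6 (L): throw ball5 h=7 -> lands@13:R; in-air after throw: [b1@7:R b2@8:L b4@11:R b3@12:L b5@13:R]
Beat 7 (R): throw ball1 h=2 -> lands@9:R; in-air after throw: [b2@8:L b1@9:R b4@11:R b3@12:L b5@13:R]
Beat 8 (L): throw ball2 h=8 -> lands@16:L; in-air after throw: [b1@9:R b4@11:R b3@12:L b5@13:R b2@16:L]
Beat 9 (R): throw ball1 h=1 -> lands@10:L; in-air after throw: [b1@10:L b4@11:R b3@12:L b5@13:R b2@16:L]
Beat 10 (L): throw ball1 h=7 -> lands@17:R; in-air after throw: [b4@11:R b3@12:L b5@13:R b2@16:L b1@17:R]
Beat 11 (R): throw ball4 h=7 -> lands@18:L; in-air after throw: [b3@12:L b5@13:R b2@16:L b1@17:R b4@18:L]
Beat 12 (L): throw ball3 h=2 -> lands@14:L; in-air after throw: [b5@13:R b3@14:L b2@16:L b1@17:R b4@18:L]
Beat 13 (R): throw ball5 h=8 -> lands@21:R; in-air after throw: [b3@14:L b2@16:L b1@17:R b4@18:L b5@21:R]
Beat 14 (L): throw ball3 h=1 -> lands@15:R; in-air after throw: [b3@15:R b2@16:L b1@17:R b4@18:L b5@21:R]
Ball 5: thrown@6 h=7 -> first land @13; rethrown@13 h=8 -> second land @21

Answer: 13 21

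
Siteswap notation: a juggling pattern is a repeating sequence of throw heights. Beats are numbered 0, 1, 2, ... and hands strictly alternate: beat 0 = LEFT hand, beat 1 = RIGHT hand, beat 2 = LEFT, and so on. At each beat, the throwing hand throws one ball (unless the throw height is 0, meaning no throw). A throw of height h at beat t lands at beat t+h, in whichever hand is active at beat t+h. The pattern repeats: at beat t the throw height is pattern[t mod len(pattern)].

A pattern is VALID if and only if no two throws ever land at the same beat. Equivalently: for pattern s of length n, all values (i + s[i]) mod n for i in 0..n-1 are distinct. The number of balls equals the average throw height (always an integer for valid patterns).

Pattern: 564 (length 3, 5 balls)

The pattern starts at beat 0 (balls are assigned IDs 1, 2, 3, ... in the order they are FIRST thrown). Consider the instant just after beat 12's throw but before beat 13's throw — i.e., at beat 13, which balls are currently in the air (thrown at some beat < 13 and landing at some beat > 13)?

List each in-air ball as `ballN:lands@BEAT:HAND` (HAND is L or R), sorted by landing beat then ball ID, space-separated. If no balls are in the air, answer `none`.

Beat 0 (L): throw ball1 h=5 -> lands@5:R; in-air after throw: [b1@5:R]
Beat 1 (R): throw ball2 h=6 -> lands@7:R; in-air after throw: [b1@5:R b2@7:R]
Beat 2 (L): throw ball3 h=4 -> lands@6:L; in-air after throw: [b1@5:R b3@6:L b2@7:R]
Beat 3 (R): throw ball4 h=5 -> lands@8:L; in-air after throw: [b1@5:R b3@6:L b2@7:R b4@8:L]
Beat 4 (L): throw ball5 h=6 -> lands@10:L; in-air after throw: [b1@5:R b3@6:L b2@7:R b4@8:L b5@10:L]
Beat 5 (R): throw ball1 h=4 -> lands@9:R; in-air after throw: [b3@6:L b2@7:R b4@8:L b1@9:R b5@10:L]
Beat 6 (L): throw ball3 h=5 -> lands@11:R; in-air after throw: [b2@7:R b4@8:L b1@9:R b5@10:L b3@11:R]
Beat 7 (R): throw ball2 h=6 -> lands@13:R; in-air after throw: [b4@8:L b1@9:R b5@10:L b3@11:R b2@13:R]
Beat 8 (L): throw ball4 h=4 -> lands@12:L; in-air after throw: [b1@9:R b5@10:L b3@11:R b4@12:L b2@13:R]
Beat 9 (R): throw ball1 h=5 -> lands@14:L; in-air after throw: [b5@10:L b3@11:R b4@12:L b2@13:R b1@14:L]
Beat 10 (L): throw ball5 h=6 -> lands@16:L; in-air after throw: [b3@11:R b4@12:L b2@13:R b1@14:L b5@16:L]
Beat 11 (R): throw ball3 h=4 -> lands@15:R; in-air after throw: [b4@12:L b2@13:R b1@14:L b3@15:R b5@16:L]
Beat 12 (L): throw ball4 h=5 -> lands@17:R; in-air after throw: [b2@13:R b1@14:L b3@15:R b5@16:L b4@17:R]
Beat 13 (R): throw ball2 h=6 -> lands@19:R; in-air after throw: [b1@14:L b3@15:R b5@16:L b4@17:R b2@19:R]

Answer: ball1:lands@14:L ball3:lands@15:R ball5:lands@16:L ball4:lands@17:R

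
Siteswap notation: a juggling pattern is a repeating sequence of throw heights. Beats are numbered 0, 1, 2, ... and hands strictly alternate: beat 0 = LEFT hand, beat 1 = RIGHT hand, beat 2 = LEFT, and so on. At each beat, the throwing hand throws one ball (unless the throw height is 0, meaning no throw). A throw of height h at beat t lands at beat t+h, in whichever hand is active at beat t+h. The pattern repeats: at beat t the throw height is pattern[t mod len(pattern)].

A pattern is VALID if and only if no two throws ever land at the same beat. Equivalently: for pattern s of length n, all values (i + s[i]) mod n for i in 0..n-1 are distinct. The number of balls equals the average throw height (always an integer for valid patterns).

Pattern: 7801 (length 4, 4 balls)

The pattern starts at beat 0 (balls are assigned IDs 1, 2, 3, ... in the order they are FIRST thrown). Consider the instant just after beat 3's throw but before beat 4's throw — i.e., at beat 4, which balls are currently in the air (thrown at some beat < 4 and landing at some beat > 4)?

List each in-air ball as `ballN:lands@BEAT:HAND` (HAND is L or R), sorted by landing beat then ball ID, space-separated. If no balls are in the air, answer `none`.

Answer: ball1:lands@7:R ball2:lands@9:R

Derivation:
Beat 0 (L): throw ball1 h=7 -> lands@7:R; in-air after throw: [b1@7:R]
Beat 1 (R): throw ball2 h=8 -> lands@9:R; in-air after throw: [b1@7:R b2@9:R]
Beat 3 (R): throw ball3 h=1 -> lands@4:L; in-air after throw: [b3@4:L b1@7:R b2@9:R]
Beat 4 (L): throw ball3 h=7 -> lands@11:R; in-air after throw: [b1@7:R b2@9:R b3@11:R]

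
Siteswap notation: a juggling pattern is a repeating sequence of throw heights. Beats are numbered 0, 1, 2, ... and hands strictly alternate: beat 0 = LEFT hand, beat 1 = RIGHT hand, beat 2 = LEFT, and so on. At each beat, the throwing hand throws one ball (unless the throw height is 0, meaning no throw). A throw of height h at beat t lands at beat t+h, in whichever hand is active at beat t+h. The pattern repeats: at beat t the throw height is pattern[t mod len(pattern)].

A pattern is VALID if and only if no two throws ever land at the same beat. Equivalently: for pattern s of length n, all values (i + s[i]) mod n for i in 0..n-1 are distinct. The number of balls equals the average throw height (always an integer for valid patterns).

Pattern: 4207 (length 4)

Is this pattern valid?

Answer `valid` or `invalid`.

Answer: invalid

Derivation:
i=0: (i + s[i]) mod n = (0 + 4) mod 4 = 0
i=1: (i + s[i]) mod n = (1 + 2) mod 4 = 3
i=2: (i + s[i]) mod n = (2 + 0) mod 4 = 2
i=3: (i + s[i]) mod n = (3 + 7) mod 4 = 2
Residues: [0, 3, 2, 2], distinct: False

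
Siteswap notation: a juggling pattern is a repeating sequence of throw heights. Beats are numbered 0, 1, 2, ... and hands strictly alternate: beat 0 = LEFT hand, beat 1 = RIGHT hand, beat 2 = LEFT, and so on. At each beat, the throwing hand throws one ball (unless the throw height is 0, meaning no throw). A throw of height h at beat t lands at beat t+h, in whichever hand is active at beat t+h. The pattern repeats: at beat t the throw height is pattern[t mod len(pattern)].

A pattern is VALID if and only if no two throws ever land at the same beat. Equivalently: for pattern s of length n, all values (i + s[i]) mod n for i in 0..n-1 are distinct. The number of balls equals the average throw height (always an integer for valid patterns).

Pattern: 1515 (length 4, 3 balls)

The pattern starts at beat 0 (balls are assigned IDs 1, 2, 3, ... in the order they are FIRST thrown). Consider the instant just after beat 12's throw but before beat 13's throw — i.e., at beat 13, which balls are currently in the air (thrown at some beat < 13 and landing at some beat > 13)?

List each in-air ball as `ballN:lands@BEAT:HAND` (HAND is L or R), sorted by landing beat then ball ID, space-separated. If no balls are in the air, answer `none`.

Answer: ball2:lands@14:L ball3:lands@16:L

Derivation:
Beat 0 (L): throw ball1 h=1 -> lands@1:R; in-air after throw: [b1@1:R]
Beat 1 (R): throw ball1 h=5 -> lands@6:L; in-air after throw: [b1@6:L]
Beat 2 (L): throw ball2 h=1 -> lands@3:R; in-air after throw: [b2@3:R b1@6:L]
Beat 3 (R): throw ball2 h=5 -> lands@8:L; in-air after throw: [b1@6:L b2@8:L]
Beat 4 (L): throw ball3 h=1 -> lands@5:R; in-air after throw: [b3@5:R b1@6:L b2@8:L]
Beat 5 (R): throw ball3 h=5 -> lands@10:L; in-air after throw: [b1@6:L b2@8:L b3@10:L]
Beat 6 (L): throw ball1 h=1 -> lands@7:R; in-air after throw: [b1@7:R b2@8:L b3@10:L]
Beat 7 (R): throw ball1 h=5 -> lands@12:L; in-air after throw: [b2@8:L b3@10:L b1@12:L]
Beat 8 (L): throw ball2 h=1 -> lands@9:R; in-air after throw: [b2@9:R b3@10:L b1@12:L]
Beat 9 (R): throw ball2 h=5 -> lands@14:L; in-air after throw: [b3@10:L b1@12:L b2@14:L]
Beat 10 (L): throw ball3 h=1 -> lands@11:R; in-air after throw: [b3@11:R b1@12:L b2@14:L]
Beat 11 (R): throw ball3 h=5 -> lands@16:L; in-air after throw: [b1@12:L b2@14:L b3@16:L]
Beat 12 (L): throw ball1 h=1 -> lands@13:R; in-air after throw: [b1@13:R b2@14:L b3@16:L]
Beat 13 (R): throw ball1 h=5 -> lands@18:L; in-air after throw: [b2@14:L b3@16:L b1@18:L]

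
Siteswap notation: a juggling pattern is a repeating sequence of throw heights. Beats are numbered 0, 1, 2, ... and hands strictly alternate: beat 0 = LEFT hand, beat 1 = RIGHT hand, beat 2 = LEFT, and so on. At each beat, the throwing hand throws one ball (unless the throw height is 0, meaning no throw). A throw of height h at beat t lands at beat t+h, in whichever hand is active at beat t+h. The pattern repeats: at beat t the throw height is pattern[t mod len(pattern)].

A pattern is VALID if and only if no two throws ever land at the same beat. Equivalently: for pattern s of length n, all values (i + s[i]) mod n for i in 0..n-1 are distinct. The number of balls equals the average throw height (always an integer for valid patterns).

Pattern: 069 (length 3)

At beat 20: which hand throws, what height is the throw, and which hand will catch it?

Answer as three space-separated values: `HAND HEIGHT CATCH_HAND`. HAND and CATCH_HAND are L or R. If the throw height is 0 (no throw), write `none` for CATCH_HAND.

Beat 20: 20 mod 2 = 0, so hand = L
Throw height = pattern[20 mod 3] = pattern[2] = 9
Lands at beat 20+9=29, 29 mod 2 = 1, so catch hand = R

Answer: L 9 R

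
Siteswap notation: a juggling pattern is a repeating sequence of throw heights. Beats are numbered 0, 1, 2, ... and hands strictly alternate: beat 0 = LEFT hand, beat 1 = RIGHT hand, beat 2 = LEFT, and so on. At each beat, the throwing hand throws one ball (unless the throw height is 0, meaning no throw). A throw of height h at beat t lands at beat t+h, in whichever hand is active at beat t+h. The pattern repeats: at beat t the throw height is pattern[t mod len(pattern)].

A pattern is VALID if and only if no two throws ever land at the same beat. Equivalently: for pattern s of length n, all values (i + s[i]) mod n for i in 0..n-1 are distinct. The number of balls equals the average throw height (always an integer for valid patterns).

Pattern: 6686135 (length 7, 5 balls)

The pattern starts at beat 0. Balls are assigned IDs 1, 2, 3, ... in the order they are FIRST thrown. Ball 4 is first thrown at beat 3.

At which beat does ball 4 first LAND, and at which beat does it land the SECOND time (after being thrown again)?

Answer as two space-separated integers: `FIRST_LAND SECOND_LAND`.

Beat 0 (L): throw ball1 h=6 -> lands@6:L; in-air after throw: [b1@6:L]
Beat 1 (R): throw ball2 h=6 -> lands@7:R; in-air after throw: [b1@6:L b2@7:R]
Beat 2 (L): throw ball3 h=8 -> lands@10:L; in-air after throw: [b1@6:L b2@7:R b3@10:L]
Beat 3 (R): throw ball4 h=6 -> lands@9:R; in-air after throw: [b1@6:L b2@7:R b4@9:R b3@10:L]
Beat 4 (L): throw ball5 h=1 -> lands@5:R; in-air after throw: [b5@5:R b1@6:L b2@7:R b4@9:R b3@10:L]
Beat 5 (R): throw ball5 h=3 -> lands@8:L; in-air after throw: [b1@6:L b2@7:R b5@8:L b4@9:R b3@10:L]
Beat 6 (L): throw ball1 h=5 -> lands@11:R; in-air after throw: [b2@7:R b5@8:L b4@9:R b3@10:L b1@11:R]
Beat 7 (R): throw ball2 h=6 -> lands@13:R; in-air after throw: [b5@8:L b4@9:R b3@10:L b1@11:R b2@13:R]
Beat 8 (L): throw ball5 h=6 -> lands@14:L; in-air after throw: [b4@9:R b3@10:L b1@11:R b2@13:R b5@14:L]
Beat 9 (R): throw ball4 h=8 -> lands@17:R; in-air after throw: [b3@10:L b1@11:R b2@13:R b5@14:L b4@17:R]
Beat 10 (L): throw ball3 h=6 -> lands@16:L; in-air after throw: [b1@11:R b2@13:R b5@14:L b3@16:L b4@17:R]
Beat 11 (R): throw ball1 h=1 -> lands@12:L; in-air after throw: [b1@12:L b2@13:R b5@14:L b3@16:L b4@17:R]
Beat 12 (L): throw ball1 h=3 -> lands@15:R; in-air after throw: [b2@13:R b5@14:L b1@15:R b3@16:L b4@17:R]
Beat 13 (R): throw ball2 h=5 -> lands@18:L; in-air after throw: [b5@14:L b1@15:R b3@16:L b4@17:R b2@18:L]
Beat 14 (L): throw ball5 h=6 -> lands@20:L; in-air after throw: [b1@15:R b3@16:L b4@17:R b2@18:L b5@20:L]
Beat 15 (R): throw ball1 h=6 -> lands@21:R; in-air after throw: [b3@16:L b4@17:R b2@18:L b5@20:L b1@21:R]
Beat 16 (L): throw ball3 h=8 -> lands@24:L; in-air after throw: [b4@17:R b2@18:L b5@20:L b1@21:R b3@24:L]
Beat 17 (R): throw ball4 h=6 -> lands@23:R; in-air after throw: [b2@18:L b5@20:L b1@21:R b4@23:R b3@24:L]
Ball 4: thrown@3 h=6 -> first land @9; rethrown@9 h=8 -> second land @17

Answer: 9 17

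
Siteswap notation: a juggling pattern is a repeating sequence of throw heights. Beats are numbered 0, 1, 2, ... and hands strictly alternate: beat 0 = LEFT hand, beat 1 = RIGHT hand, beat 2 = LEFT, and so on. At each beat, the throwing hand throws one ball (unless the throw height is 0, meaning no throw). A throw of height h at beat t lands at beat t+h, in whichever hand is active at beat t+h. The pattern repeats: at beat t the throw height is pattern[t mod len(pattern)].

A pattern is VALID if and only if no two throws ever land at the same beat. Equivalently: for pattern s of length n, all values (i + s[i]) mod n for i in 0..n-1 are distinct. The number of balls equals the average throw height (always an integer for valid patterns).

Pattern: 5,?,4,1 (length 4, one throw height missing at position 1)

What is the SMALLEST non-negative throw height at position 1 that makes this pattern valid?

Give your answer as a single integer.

Answer: 2

Derivation:
i=0: (0 + 5) mod 4 = 1
i=1: s[i]=? (unknown)
i=2: (2 + 4) mod 4 = 2
i=3: (3 + 1) mod 4 = 0
Known residues: [0, 1, 2]; need a permutation of 0..3, so missing residue r = 3
Need (1 + s) mod 4 = 3; smallest s = (3 - 1) mod 4 = 2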